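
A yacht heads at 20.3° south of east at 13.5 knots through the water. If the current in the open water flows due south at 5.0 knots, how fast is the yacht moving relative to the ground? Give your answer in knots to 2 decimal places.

Taking east as x and north as y: velocity relative to the water = (12.662, -4.684) knots; the water relative to ground = (0.000, -5.000) knots.
Velocity relative to ground = (12.662, -4.684) + (0.000, -5.000) = (12.662, -9.684) knots.
Speed = |(12.662, -9.684)| = 15.940 knots.

15.94 knots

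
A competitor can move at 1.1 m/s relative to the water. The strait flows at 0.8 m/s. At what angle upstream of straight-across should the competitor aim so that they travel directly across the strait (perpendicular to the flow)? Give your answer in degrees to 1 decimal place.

46.7°

To cancel the current, the upstream component of the competitor's velocity must equal the flow: 1.1 sin θ = 0.8.
sin θ = 0.8 / 1.1 = 0.7273.
θ = arcsin(0.7273) = 46.658°.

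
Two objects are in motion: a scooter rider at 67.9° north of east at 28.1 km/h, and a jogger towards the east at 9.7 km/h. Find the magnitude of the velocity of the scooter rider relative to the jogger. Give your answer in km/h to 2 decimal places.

26.05 km/h

Taking east as x and north as y: scooter rider velocity = (10.572, 26.035) km/h; jogger velocity = (9.700, 0.000) km/h.
Velocity of scooter rider relative to jogger = (10.572, 26.035) − (9.700, 0.000) = (0.872, 26.035) km/h.
Magnitude = |(0.872, 26.035)| = 26.050 km/h.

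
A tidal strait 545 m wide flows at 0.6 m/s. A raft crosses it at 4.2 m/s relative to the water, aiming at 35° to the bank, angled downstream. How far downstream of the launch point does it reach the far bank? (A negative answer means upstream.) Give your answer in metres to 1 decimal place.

Perpendicular speed = 2.409 m/s; crossing time = 545 / 2.409 = 226.233 s.
Net downstream speed = 4.040 m/s.
Drift = 4.040 × 226.233 = 914.080 m (downstream).

914.1 m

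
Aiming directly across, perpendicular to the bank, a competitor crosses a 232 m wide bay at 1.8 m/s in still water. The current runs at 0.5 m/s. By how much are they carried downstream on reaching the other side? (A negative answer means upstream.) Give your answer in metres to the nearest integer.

Perpendicular speed = 1.800 m/s; crossing time = 232 / 1.800 = 128.889 s.
Net downstream speed = 0.500 m/s.
Drift = 0.500 × 128.889 = 64.444 m (downstream).

64 m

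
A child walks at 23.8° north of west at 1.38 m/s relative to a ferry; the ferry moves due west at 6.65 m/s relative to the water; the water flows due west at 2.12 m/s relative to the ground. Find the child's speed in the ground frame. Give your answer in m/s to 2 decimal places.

10.05 m/s

In east/north components (m/s): child relative to ferry = (-1.263, 0.557); ferry relative to water = (-6.650, 0.000); water relative to ground = (-2.120, 0.000).
Sum = (-10.033, 0.557) m/s.
Speed = |(-10.033, 0.557)| = 10.048 m/s.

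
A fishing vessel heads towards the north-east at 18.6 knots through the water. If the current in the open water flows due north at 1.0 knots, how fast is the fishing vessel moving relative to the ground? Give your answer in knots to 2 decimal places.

Taking east as x and north as y: velocity relative to the water = (13.152, 13.152) knots; the water relative to ground = (0.000, 1.000) knots.
Velocity relative to ground = (13.152, 13.152) + (0.000, 1.000) = (13.152, 14.152) knots.
Speed = |(13.152, 14.152)| = 19.320 knots.

19.32 knots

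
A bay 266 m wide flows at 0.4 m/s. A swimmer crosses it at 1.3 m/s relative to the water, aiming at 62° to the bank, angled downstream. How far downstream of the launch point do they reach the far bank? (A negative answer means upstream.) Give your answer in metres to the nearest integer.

234 m

Perpendicular speed = 1.148 m/s; crossing time = 266 / 1.148 = 231.741 s.
Net downstream speed = 1.010 m/s.
Drift = 1.010 × 231.741 = 234.131 m (downstream).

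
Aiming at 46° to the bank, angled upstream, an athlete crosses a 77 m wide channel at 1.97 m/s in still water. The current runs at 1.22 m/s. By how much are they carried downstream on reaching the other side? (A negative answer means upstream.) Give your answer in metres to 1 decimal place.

Perpendicular speed = 1.417 m/s; crossing time = 77 / 1.417 = 54.336 s.
Net downstream speed = -0.148 m/s.
Drift = -0.148 × 54.336 = -8.068 m (upstream).

-8.1 m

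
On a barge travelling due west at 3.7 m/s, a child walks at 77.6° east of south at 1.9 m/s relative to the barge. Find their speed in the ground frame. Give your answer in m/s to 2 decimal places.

1.89 m/s

Taking east as x and north as y: barge velocity = (-3.700, 0.000) m/s; child velocity relative to barge = (1.856, -0.408) m/s.
Velocity relative to ground = (-3.700, 0.000) + (1.856, -0.408) = (-1.844, -0.408) m/s.
Speed = |(-1.844, -0.408)| = 1.889 m/s.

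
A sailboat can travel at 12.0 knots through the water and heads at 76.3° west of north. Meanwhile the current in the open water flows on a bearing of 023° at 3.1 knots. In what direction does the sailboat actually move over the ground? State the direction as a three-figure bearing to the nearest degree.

299°

Taking east as x and north as y: velocity relative to the water = (-11.659, 2.842) knots; the water relative to ground = (1.211, 2.854) knots.
Velocity relative to ground = (-11.659, 2.842) + (1.211, 2.854) = (-10.447, 5.696) knots.
Bearing = atan2(-10.45, 5.70) = 298.60° clockwise from north.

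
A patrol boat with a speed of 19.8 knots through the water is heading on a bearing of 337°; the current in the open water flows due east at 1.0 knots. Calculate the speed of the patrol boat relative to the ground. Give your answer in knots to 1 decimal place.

Taking east as x and north as y: velocity relative to the water = (-7.736, 18.226) knots; the water relative to ground = (1.000, 0.000) knots.
Velocity relative to ground = (-7.736, 18.226) + (1.000, 0.000) = (-6.736, 18.226) knots.
Speed = |(-6.736, 18.226)| = 19.431 knots.

19.4 knots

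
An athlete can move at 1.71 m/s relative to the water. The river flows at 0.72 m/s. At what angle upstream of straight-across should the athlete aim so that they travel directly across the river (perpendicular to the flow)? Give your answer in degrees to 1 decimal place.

24.9°

To cancel the current, the upstream component of the athlete's velocity must equal the flow: 1.71 sin θ = 0.72.
sin θ = 0.72 / 1.71 = 0.4211.
θ = arcsin(0.4211) = 24.901°.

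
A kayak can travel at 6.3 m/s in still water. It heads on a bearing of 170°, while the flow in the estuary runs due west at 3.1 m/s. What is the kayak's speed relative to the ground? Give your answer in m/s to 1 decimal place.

Taking east as x and north as y: velocity relative to the water = (1.094, -6.204) m/s; the water relative to ground = (-3.100, 0.000) m/s.
Velocity relative to ground = (1.094, -6.204) + (-3.100, 0.000) = (-2.006, -6.204) m/s.
Speed = |(-2.006, -6.204)| = 6.521 m/s.

6.5 m/s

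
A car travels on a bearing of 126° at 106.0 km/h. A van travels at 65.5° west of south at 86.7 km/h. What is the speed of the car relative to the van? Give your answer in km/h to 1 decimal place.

Taking east as x and north as y: car velocity = (85.756, -62.305) km/h; van velocity = (-78.894, -35.954) km/h.
Velocity of car relative to van = (85.756, -62.305) − (-78.894, -35.954) = (164.649, -26.351) km/h.
Magnitude = |(164.649, -26.351)| = 166.745 km/h.

166.7 km/h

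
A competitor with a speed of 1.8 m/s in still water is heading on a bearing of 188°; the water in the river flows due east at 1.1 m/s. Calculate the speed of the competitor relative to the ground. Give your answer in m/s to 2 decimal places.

1.97 m/s

Taking east as x and north as y: velocity relative to the water = (-0.251, -1.782) m/s; the water relative to ground = (1.100, 0.000) m/s.
Velocity relative to ground = (-0.251, -1.782) + (1.100, 0.000) = (0.849, -1.782) m/s.
Speed = |(0.849, -1.782)| = 1.975 m/s.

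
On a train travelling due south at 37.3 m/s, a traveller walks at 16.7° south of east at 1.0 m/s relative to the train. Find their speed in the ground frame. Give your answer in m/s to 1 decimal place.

37.6 m/s

Taking east as x and north as y: train velocity = (0.000, -37.300) m/s; traveller velocity relative to train = (0.958, -0.287) m/s.
Velocity relative to ground = (0.000, -37.300) + (0.958, -0.287) = (0.958, -37.587) m/s.
Speed = |(0.958, -37.587)| = 37.600 m/s.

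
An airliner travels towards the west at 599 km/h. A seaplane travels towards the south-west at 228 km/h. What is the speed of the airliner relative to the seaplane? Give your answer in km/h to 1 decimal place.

Taking east as x and north as y: airliner velocity = (-599.000, 0.000) km/h; seaplane velocity = (-161.220, -161.220) km/h.
Velocity of airliner relative to seaplane = (-599.000, 0.000) − (-161.220, -161.220) = (-437.780, 161.220) km/h.
Magnitude = |(-437.780, 161.220)| = 466.522 km/h.

466.5 km/h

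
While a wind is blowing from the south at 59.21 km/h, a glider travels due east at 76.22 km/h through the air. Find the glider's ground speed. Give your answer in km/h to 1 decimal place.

Taking east as x and north as y: velocity relative to the air = (76.220, 0.000) km/h; the air relative to ground = (0.000, 59.210) km/h.
Velocity relative to ground = (76.220, 0.000) + (0.000, 59.210) = (76.220, 59.210) km/h.
Speed = |(76.220, 59.210)| = 96.516 km/h.

96.5 km/h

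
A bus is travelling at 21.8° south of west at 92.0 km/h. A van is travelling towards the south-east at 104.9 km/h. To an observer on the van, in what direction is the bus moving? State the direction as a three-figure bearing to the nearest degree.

Taking east as x and north as y: bus velocity = (-85.421, -34.166) km/h; van velocity = (74.176, -74.176) km/h.
Velocity of bus relative to van = (-85.421, -34.166) − (74.176, -74.176) = (-159.596, 40.010) km/h.
Bearing = atan2(-159.60, 40.01) = 284.07° clockwise from north.

284°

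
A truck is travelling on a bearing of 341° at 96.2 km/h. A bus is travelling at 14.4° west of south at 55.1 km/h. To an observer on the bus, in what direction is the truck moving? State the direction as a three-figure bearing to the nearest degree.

Taking east as x and north as y: truck velocity = (-31.320, 90.959) km/h; bus velocity = (-13.703, -53.369) km/h.
Velocity of truck relative to bus = (-31.320, 90.959) − (-13.703, -53.369) = (-17.617, 144.328) km/h.
Bearing = atan2(-17.62, 144.33) = 353.04° clockwise from north.

353°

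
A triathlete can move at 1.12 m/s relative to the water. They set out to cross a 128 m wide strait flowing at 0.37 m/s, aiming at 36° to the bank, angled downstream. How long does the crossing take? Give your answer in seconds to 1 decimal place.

The component of the triathlete's velocity perpendicular to the bank is 1.12 × sin 36° = 0.658 m/s.
The current is parallel to the bank, so it does not affect the crossing time.
Time = 128 / 0.658 = 194.434 s.

194.4 s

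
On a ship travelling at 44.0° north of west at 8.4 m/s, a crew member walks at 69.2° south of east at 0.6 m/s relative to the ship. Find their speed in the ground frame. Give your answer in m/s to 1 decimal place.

Taking east as x and north as y: ship velocity = (-6.042, 5.835) m/s; crew member velocity relative to ship = (0.213, -0.561) m/s.
Velocity relative to ground = (-6.042, 5.835) + (0.213, -0.561) = (-5.829, 5.274) m/s.
Speed = |(-5.829, 5.274)| = 7.861 m/s.

7.9 m/s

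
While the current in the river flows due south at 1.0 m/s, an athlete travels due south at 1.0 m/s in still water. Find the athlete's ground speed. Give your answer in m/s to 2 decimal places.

Taking east as x and north as y: velocity relative to the water = (0.000, -1.000) m/s; the water relative to ground = (0.000, -1.000) m/s.
Velocity relative to ground = (0.000, -1.000) + (0.000, -1.000) = (0.000, -2.000) m/s.
Speed = |(0.000, -2.000)| = 2.000 m/s.

2.00 m/s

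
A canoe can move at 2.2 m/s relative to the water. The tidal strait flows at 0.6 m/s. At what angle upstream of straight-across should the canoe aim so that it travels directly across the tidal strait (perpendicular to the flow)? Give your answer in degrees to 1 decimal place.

To cancel the current, the upstream component of the canoe's velocity must equal the flow: 2.2 sin θ = 0.6.
sin θ = 0.6 / 2.2 = 0.2727.
θ = arcsin(0.2727) = 15.827°.

15.8°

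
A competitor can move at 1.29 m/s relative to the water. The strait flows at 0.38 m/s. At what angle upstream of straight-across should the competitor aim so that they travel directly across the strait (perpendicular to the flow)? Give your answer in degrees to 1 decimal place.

To cancel the current, the upstream component of the competitor's velocity must equal the flow: 1.29 sin θ = 0.38.
sin θ = 0.38 / 1.29 = 0.2946.
θ = arcsin(0.2946) = 17.132°.

17.1°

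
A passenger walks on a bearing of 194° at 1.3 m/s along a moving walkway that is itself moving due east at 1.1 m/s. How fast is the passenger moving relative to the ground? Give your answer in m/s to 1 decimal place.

1.5 m/s

Taking east as x and north as y: moving walkway velocity = (1.100, 0.000) m/s; passenger velocity relative to moving walkway = (-0.314, -1.261) m/s.
Velocity relative to ground = (1.100, 0.000) + (-0.314, -1.261) = (0.786, -1.261) m/s.
Speed = |(0.786, -1.261)| = 1.486 m/s.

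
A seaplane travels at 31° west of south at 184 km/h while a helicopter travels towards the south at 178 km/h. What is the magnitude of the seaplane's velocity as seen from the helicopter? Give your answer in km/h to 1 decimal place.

96.9 km/h

Taking east as x and north as y: seaplane velocity = (-94.767, -157.719) km/h; helicopter velocity = (0.000, -178.000) km/h.
Velocity of seaplane relative to helicopter = (-94.767, -157.719) − (0.000, -178.000) = (-94.767, 20.281) km/h.
Magnitude = |(-94.767, 20.281)| = 96.913 km/h.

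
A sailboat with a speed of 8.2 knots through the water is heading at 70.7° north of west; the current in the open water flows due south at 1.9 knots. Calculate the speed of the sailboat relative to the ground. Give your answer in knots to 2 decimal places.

Taking east as x and north as y: velocity relative to the water = (-2.710, 7.739) knots; the water relative to ground = (0.000, -1.900) knots.
Velocity relative to ground = (-2.710, 7.739) + (0.000, -1.900) = (-2.710, 5.839) knots.
Speed = |(-2.710, 5.839)| = 6.437 knots.

6.44 knots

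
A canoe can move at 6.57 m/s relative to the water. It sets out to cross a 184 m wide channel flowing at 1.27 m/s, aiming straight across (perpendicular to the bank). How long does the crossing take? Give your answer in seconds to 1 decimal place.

The component of the canoe's velocity perpendicular to the bank is 6.57 m/s.
Only the cross-stream component determines the crossing time; the current contributes nothing perpendicular to the bank.
Time = 184 / 6.570 = 28.006 s.

28.0 s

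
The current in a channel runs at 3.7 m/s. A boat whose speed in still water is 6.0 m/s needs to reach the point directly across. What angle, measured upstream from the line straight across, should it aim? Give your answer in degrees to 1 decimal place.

To cancel the current, the upstream component of the boat's velocity must equal the flow: 6.0 sin θ = 3.7.
sin θ = 3.7 / 6.0 = 0.6167.
θ = arcsin(0.6167) = 38.073°.

38.1°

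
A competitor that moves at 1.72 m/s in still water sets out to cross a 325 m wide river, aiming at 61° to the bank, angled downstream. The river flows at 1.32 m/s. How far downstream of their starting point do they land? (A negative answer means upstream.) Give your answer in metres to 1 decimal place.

Perpendicular speed = 1.504 m/s; crossing time = 325 / 1.504 = 216.041 s.
Net downstream speed = 2.154 m/s.
Drift = 2.154 × 216.041 = 465.324 m (downstream).

465.3 m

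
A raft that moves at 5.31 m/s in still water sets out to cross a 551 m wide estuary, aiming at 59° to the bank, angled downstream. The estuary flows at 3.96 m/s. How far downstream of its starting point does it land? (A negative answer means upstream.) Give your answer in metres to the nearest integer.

Perpendicular speed = 4.552 m/s; crossing time = 551 / 4.552 = 121.057 s.
Net downstream speed = 6.695 m/s.
Drift = 6.695 × 121.057 = 810.462 m (downstream).

810 m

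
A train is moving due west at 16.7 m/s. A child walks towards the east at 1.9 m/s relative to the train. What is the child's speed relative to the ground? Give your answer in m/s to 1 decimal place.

Taking east as x and north as y: train velocity = (-16.700, 0.000) m/s; child velocity relative to train = (1.900, 0.000) m/s.
Velocity relative to ground = (-16.700, 0.000) + (1.900, 0.000) = (-14.800, 0.000) m/s.
Speed = |(-14.800, 0.000)| = 14.800 m/s.

14.8 m/s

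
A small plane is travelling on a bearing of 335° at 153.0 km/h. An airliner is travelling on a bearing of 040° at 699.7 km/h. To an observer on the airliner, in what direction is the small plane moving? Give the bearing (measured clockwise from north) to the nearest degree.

Taking east as x and north as y: small plane velocity = (-64.661, 138.665) km/h; airliner velocity = (449.758, 536.001) km/h.
Velocity of small plane relative to airliner = (-64.661, 138.665) − (449.758, 536.001) = (-514.419, -397.336) km/h.
Bearing = atan2(-514.42, -397.34) = 232.32° clockwise from north.

232°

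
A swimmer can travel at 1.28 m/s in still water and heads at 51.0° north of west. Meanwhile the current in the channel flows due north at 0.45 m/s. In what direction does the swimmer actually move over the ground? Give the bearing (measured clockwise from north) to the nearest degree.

331°

Taking east as x and north as y: velocity relative to the water = (-0.806, 0.995) m/s; the water relative to ground = (0.000, 0.450) m/s.
Velocity relative to ground = (-0.806, 0.995) + (0.000, 0.450) = (-0.806, 1.445) m/s.
Bearing = atan2(-0.81, 1.44) = 330.86° clockwise from north.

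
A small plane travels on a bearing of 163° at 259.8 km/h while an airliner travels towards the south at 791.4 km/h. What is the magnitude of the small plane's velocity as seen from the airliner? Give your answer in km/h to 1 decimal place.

548.2 km/h

Taking east as x and north as y: small plane velocity = (75.958, -248.448) km/h; airliner velocity = (0.000, -791.400) km/h.
Velocity of small plane relative to airliner = (75.958, -248.448) − (0.000, -791.400) = (75.958, 542.952) km/h.
Magnitude = |(75.958, 542.952)| = 548.239 km/h.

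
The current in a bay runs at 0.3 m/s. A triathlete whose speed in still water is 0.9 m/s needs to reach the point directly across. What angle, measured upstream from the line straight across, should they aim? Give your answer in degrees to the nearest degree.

To cancel the current, the upstream component of the triathlete's velocity must equal the flow: 0.9 sin θ = 0.3.
sin θ = 0.3 / 0.9 = 0.3333.
θ = arcsin(0.3333) = 19.471°.

19°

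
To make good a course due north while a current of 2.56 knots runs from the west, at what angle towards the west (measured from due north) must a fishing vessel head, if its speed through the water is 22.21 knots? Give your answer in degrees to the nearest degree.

The current pushes perpendicular to the desired track; the heading must have a component into the current equal to 2.56 knots: 22.21 sin θ = 2.56.
sin θ = 0.1153, so θ = 6.619°.

7°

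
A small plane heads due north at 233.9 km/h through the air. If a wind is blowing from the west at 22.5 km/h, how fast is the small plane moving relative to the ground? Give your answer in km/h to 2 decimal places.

Taking east as x and north as y: velocity relative to the air = (0.000, 233.900) km/h; the air relative to ground = (22.500, 0.000) km/h.
Velocity relative to ground = (0.000, 233.900) + (22.500, 0.000) = (22.500, 233.900) km/h.
Speed = |(22.500, 233.900)| = 234.980 km/h.

234.98 km/h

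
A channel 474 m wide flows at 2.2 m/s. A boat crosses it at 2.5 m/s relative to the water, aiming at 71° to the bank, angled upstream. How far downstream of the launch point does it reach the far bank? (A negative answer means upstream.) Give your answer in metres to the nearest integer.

278 m

Perpendicular speed = 2.364 m/s; crossing time = 474 / 2.364 = 200.525 s.
Net downstream speed = 1.386 m/s.
Drift = 1.386 × 200.525 = 277.943 m (downstream).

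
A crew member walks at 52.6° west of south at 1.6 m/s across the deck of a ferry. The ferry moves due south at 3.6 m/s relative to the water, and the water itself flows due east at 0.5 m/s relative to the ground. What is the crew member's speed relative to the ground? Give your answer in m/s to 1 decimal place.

In east/north components (m/s): crew member relative to ferry = (-1.271, -0.972); ferry relative to water = (0.000, -3.600); water relative to ground = (0.500, 0.000).
Sum = (-0.771, -4.572) m/s.
Speed = |(-0.771, -4.572)| = 4.636 m/s.

4.6 m/s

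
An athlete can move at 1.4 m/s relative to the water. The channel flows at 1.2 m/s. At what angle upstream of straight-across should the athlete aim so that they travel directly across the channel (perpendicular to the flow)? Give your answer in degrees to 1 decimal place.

To cancel the current, the upstream component of the athlete's velocity must equal the flow: 1.4 sin θ = 1.2.
sin θ = 1.2 / 1.4 = 0.8571.
θ = arcsin(0.8571) = 58.997°.

59.0°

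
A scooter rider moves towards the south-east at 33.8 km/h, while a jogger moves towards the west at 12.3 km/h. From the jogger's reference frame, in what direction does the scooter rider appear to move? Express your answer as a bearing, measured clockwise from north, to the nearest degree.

Taking east as x and north as y: scooter rider velocity = (23.900, -23.900) km/h; jogger velocity = (-12.300, 0.000) km/h.
Velocity of scooter rider relative to jogger = (23.900, -23.900) − (-12.300, 0.000) = (36.200, -23.900) km/h.
Bearing = atan2(36.20, -23.90) = 123.43° clockwise from north.

123°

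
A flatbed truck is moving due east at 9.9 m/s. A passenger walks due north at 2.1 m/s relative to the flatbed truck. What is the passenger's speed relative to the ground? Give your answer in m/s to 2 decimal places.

10.12 m/s

Taking east as x and north as y: flatbed truck velocity = (9.900, 0.000) m/s; passenger velocity relative to flatbed truck = (0.000, 2.100) m/s.
Velocity relative to ground = (9.900, 0.000) + (0.000, 2.100) = (9.900, 2.100) m/s.
Speed = |(9.900, 2.100)| = 10.120 m/s.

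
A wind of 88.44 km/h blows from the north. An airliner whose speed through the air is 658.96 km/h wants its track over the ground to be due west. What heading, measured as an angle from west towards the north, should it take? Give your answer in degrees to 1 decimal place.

7.7°

The wind pushes perpendicular to the desired track; the heading must have a component into the wind equal to 88.44 km/h: 658.96 sin θ = 88.44.
sin θ = 0.1342, so θ = 7.713°.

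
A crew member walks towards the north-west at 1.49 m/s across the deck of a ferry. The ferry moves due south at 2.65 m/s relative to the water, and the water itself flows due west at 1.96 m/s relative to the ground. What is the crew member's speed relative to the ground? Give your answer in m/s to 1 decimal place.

In east/north components (m/s): crew member relative to ferry = (-1.054, 1.054); ferry relative to water = (0.000, -2.650); water relative to ground = (-1.960, 0.000).
Sum = (-3.014, -1.596) m/s.
Speed = |(-3.014, -1.596)| = 3.410 m/s.

3.4 m/s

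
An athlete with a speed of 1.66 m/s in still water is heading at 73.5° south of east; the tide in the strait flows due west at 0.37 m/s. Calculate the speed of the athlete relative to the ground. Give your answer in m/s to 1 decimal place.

1.6 m/s

Taking east as x and north as y: velocity relative to the water = (0.471, -1.592) m/s; the water relative to ground = (-0.370, 0.000) m/s.
Velocity relative to ground = (0.471, -1.592) + (-0.370, 0.000) = (0.101, -1.592) m/s.
Speed = |(0.101, -1.592)| = 1.595 m/s.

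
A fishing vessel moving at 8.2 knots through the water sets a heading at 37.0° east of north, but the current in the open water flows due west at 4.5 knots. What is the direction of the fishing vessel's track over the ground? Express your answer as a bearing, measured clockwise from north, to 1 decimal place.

003.8°

Taking east as x and north as y: velocity relative to the water = (4.935, 6.549) knots; the water relative to ground = (-4.500, 0.000) knots.
Velocity relative to ground = (4.935, 6.549) + (-4.500, 0.000) = (0.435, 6.549) knots.
Bearing = atan2(0.43, 6.55) = 3.80° clockwise from north.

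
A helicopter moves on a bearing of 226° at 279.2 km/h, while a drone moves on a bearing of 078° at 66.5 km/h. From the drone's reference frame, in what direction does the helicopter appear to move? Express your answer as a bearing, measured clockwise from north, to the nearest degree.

232°

Taking east as x and north as y: helicopter velocity = (-200.840, -193.949) km/h; drone velocity = (65.047, 13.826) km/h.
Velocity of helicopter relative to drone = (-200.840, -193.949) − (65.047, 13.826) = (-265.886, -207.775) km/h.
Bearing = atan2(-265.89, -207.77) = 231.99° clockwise from north.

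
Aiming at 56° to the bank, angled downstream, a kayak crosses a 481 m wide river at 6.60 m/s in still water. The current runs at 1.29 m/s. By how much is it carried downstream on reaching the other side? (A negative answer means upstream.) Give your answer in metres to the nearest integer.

Perpendicular speed = 5.472 m/s; crossing time = 481 / 5.472 = 87.908 s.
Net downstream speed = 4.981 m/s.
Drift = 4.981 × 87.908 = 437.840 m (downstream).

438 m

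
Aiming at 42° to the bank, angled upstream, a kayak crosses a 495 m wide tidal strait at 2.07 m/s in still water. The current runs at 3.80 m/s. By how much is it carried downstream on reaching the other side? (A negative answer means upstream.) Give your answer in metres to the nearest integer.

Perpendicular speed = 1.385 m/s; crossing time = 495 / 1.385 = 357.375 s.
Net downstream speed = 2.262 m/s.
Drift = 2.262 × 357.375 = 808.271 m (downstream).

808 m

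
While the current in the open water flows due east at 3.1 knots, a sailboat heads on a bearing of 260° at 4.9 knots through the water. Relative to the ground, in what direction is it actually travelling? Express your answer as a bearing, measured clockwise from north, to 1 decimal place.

Taking east as x and north as y: velocity relative to the water = (-4.826, -0.851) knots; the water relative to ground = (3.100, 0.000) knots.
Velocity relative to ground = (-4.826, -0.851) + (3.100, 0.000) = (-1.726, -0.851) knots.
Bearing = atan2(-1.73, -0.85) = 243.75° clockwise from north.

243.8°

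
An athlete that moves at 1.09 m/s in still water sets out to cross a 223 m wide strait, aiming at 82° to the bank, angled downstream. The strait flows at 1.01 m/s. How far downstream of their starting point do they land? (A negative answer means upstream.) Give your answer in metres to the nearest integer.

Perpendicular speed = 1.079 m/s; crossing time = 223 / 1.079 = 206.598 s.
Net downstream speed = 1.162 m/s.
Drift = 1.162 × 206.598 = 240.004 m (downstream).

240 m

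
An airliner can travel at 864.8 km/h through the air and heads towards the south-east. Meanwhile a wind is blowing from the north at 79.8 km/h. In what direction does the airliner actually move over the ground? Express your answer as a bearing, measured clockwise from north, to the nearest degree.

Taking east as x and north as y: velocity relative to the air = (611.506, -611.506) km/h; the air relative to ground = (0.000, -79.800) km/h.
Velocity relative to ground = (611.506, -611.506) + (0.000, -79.800) = (611.506, -691.306) km/h.
Bearing = atan2(611.51, -691.31) = 138.51° clockwise from north.

139°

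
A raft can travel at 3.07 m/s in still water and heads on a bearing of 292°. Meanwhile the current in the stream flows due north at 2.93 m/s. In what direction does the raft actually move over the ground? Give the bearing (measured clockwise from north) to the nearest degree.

325°

Taking east as x and north as y: velocity relative to the water = (-2.846, 1.150) m/s; the water relative to ground = (0.000, 2.930) m/s.
Velocity relative to ground = (-2.846, 1.150) + (0.000, 2.930) = (-2.846, 4.080) m/s.
Bearing = atan2(-2.85, 4.08) = 325.10° clockwise from north.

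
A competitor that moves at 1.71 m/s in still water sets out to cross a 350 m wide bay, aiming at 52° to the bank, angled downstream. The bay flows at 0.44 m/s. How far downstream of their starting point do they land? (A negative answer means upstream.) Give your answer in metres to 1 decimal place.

Perpendicular speed = 1.347 m/s; crossing time = 350 / 1.347 = 259.741 s.
Net downstream speed = 1.493 m/s.
Drift = 1.493 × 259.741 = 387.736 m (downstream).

387.7 m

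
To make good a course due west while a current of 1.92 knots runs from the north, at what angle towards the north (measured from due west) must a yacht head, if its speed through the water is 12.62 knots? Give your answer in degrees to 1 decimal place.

The current pushes perpendicular to the desired track; the heading must have a component into the current equal to 1.92 knots: 12.62 sin θ = 1.92.
sin θ = 0.1521, so θ = 8.751°.

8.8°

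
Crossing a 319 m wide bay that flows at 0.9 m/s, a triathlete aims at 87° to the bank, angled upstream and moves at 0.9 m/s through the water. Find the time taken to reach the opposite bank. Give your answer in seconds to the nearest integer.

355 s

The component of the triathlete's velocity perpendicular to the bank is 0.9 × sin 87° = 0.899 m/s.
Only the cross-stream component determines the crossing time; the current contributes nothing perpendicular to the bank.
Time = 319 / 0.899 = 354.931 s.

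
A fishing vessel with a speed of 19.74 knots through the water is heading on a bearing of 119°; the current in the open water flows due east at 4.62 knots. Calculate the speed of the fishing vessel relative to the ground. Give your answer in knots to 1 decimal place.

Taking east as x and north as y: velocity relative to the water = (17.265, -9.570) knots; the water relative to ground = (4.620, 0.000) knots.
Velocity relative to ground = (17.265, -9.570) + (4.620, 0.000) = (21.885, -9.570) knots.
Speed = |(21.885, -9.570)| = 23.886 knots.

23.9 knots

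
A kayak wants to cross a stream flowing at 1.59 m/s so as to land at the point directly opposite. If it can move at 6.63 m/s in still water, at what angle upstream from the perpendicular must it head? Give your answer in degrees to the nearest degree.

14°

To cancel the current, the upstream component of the kayak's velocity must equal the flow: 6.63 sin θ = 1.59.
sin θ = 1.59 / 6.63 = 0.2398.
θ = arcsin(0.2398) = 13.876°.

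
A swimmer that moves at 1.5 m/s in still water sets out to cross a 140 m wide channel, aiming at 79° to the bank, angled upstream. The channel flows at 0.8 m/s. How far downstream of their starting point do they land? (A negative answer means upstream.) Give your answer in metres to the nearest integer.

Perpendicular speed = 1.472 m/s; crossing time = 140 / 1.472 = 95.080 s.
Net downstream speed = 0.514 m/s.
Drift = 0.514 × 95.080 = 48.851 m (downstream).

49 m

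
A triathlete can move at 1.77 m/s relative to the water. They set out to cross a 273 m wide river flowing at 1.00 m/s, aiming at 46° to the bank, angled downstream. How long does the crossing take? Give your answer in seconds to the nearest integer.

The component of the triathlete's velocity perpendicular to the bank is 1.77 × sin 46° = 1.273 m/s.
The flow acts along the bank and has no component across it.
Time = 273 / 1.273 = 214.415 s.

214 s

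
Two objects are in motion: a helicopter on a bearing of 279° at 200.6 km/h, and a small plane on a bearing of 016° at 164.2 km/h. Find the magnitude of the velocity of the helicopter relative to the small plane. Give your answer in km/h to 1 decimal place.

Taking east as x and north as y: helicopter velocity = (-198.130, 31.381) km/h; small plane velocity = (45.260, 157.839) km/h.
Velocity of helicopter relative to small plane = (-198.130, 31.381) − (45.260, 157.839) = (-243.390, -126.458) km/h.
Magnitude = |(-243.390, -126.458)| = 274.282 km/h.

274.3 km/h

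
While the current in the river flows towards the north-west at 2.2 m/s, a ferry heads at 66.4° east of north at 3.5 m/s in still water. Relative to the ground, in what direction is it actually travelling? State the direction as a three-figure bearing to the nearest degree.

029°

Taking east as x and north as y: velocity relative to the water = (3.207, 1.401) m/s; the water relative to ground = (-1.556, 1.556) m/s.
Velocity relative to ground = (3.207, 1.401) + (-1.556, 1.556) = (1.652, 2.957) m/s.
Bearing = atan2(1.65, 2.96) = 29.19° clockwise from north.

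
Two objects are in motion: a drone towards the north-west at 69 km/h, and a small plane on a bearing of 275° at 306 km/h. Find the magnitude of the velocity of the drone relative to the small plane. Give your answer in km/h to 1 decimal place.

257.0 km/h

Taking east as x and north as y: drone velocity = (-48.790, 48.790) km/h; small plane velocity = (-304.836, 26.670) km/h.
Velocity of drone relative to small plane = (-48.790, 48.790) − (-304.836, 26.670) = (256.045, 22.121) km/h.
Magnitude = |(256.045, 22.121)| = 256.999 km/h.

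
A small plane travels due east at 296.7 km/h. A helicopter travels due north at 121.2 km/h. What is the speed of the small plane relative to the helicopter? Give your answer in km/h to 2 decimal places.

320.50 km/h

Taking east as x and north as y: small plane velocity = (296.700, 0.000) km/h; helicopter velocity = (0.000, 121.200) km/h.
Velocity of small plane relative to helicopter = (296.700, 0.000) − (0.000, 121.200) = (296.700, -121.200) km/h.
Magnitude = |(296.700, -121.200)| = 320.500 km/h.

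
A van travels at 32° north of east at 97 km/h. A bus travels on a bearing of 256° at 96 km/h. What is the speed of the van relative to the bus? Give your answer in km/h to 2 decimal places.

190.62 km/h

Taking east as x and north as y: van velocity = (82.261, 51.402) km/h; bus velocity = (-93.148, -23.225) km/h.
Velocity of van relative to bus = (82.261, 51.402) − (-93.148, -23.225) = (175.409, 74.627) km/h.
Magnitude = |(175.409, 74.627)| = 190.624 km/h.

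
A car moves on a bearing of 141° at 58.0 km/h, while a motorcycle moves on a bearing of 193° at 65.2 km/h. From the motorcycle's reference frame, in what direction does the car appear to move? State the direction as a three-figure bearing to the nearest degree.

Taking east as x and north as y: car velocity = (36.501, -45.074) km/h; motorcycle velocity = (-14.667, -63.529) km/h.
Velocity of car relative to motorcycle = (36.501, -45.074) − (-14.667, -63.529) = (51.167, 18.454) km/h.
Bearing = atan2(51.17, 18.45) = 70.17° clockwise from north.

070°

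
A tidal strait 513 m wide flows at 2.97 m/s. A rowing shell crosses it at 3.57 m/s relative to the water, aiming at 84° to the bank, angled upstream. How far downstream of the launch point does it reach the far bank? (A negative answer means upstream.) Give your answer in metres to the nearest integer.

375 m

Perpendicular speed = 3.550 m/s; crossing time = 513 / 3.550 = 144.489 s.
Net downstream speed = 2.597 m/s.
Drift = 2.597 × 144.489 = 375.214 m (downstream).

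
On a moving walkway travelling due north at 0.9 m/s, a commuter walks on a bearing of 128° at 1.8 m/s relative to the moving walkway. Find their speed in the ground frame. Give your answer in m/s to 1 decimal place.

Taking east as x and north as y: moving walkway velocity = (0.000, 0.900) m/s; commuter velocity relative to moving walkway = (1.418, -1.108) m/s.
Velocity relative to ground = (0.000, 0.900) + (1.418, -1.108) = (1.418, -0.208) m/s.
Speed = |(1.418, -0.208)| = 1.434 m/s.

1.4 m/s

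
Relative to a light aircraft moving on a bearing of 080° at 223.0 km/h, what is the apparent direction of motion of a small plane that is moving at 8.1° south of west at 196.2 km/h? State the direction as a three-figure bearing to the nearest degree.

261°

Taking east as x and north as y: small plane velocity = (-194.243, -27.645) km/h; light aircraft velocity = (219.612, 38.724) km/h.
Velocity of small plane relative to light aircraft = (-194.243, -27.645) − (219.612, 38.724) = (-413.855, -66.368) km/h.
Bearing = atan2(-413.85, -66.37) = 260.89° clockwise from north.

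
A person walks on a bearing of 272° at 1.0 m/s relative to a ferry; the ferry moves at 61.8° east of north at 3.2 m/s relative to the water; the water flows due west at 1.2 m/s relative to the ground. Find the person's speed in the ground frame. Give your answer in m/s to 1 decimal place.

In east/north components (m/s): person relative to ferry = (-0.999, 0.035); ferry relative to water = (2.820, 1.512); water relative to ground = (-1.200, 0.000).
Sum = (0.621, 1.547) m/s.
Speed = |(0.621, 1.547)| = 1.667 m/s.

1.7 m/s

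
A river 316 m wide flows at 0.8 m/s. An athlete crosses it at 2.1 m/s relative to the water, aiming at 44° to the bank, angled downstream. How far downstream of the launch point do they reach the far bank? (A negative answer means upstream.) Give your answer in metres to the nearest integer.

Perpendicular speed = 1.459 m/s; crossing time = 316 / 1.459 = 216.619 s.
Net downstream speed = 2.311 m/s.
Drift = 2.311 × 216.619 = 500.523 m (downstream).

501 m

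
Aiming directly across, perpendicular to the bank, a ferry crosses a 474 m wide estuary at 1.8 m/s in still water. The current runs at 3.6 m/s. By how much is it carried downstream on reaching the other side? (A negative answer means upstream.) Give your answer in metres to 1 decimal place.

948.0 m

Perpendicular speed = 1.800 m/s; crossing time = 474 / 1.800 = 263.333 s.
Net downstream speed = 3.600 m/s.
Drift = 3.600 × 263.333 = 948.000 m (downstream).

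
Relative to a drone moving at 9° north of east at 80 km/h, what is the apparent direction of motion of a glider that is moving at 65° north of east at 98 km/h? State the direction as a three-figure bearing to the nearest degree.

Taking east as x and north as y: glider velocity = (41.417, 88.818) km/h; drone velocity = (79.015, 12.515) km/h.
Velocity of glider relative to drone = (41.417, 88.818) − (79.015, 12.515) = (-37.598, 76.303) km/h.
Bearing = atan2(-37.60, 76.30) = 333.77° clockwise from north.

334°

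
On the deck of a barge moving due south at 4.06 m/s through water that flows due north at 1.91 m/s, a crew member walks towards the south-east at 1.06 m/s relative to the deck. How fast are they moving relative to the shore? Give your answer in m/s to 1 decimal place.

3.0 m/s

In east/north components (m/s): crew member relative to barge = (0.750, -0.750); barge relative to water = (0.000, -4.060); water relative to ground = (0.000, 1.910).
Sum = (0.750, -2.900) m/s.
Speed = |(0.750, -2.900)| = 2.995 m/s.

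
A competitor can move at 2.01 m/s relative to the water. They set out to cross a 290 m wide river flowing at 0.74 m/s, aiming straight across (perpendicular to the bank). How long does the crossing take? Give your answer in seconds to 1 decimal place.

The component of the competitor's velocity perpendicular to the bank is 2.01 m/s.
Only the cross-stream component determines the crossing time; the current contributes nothing perpendicular to the bank.
Time = 290 / 2.010 = 144.279 s.

144.3 s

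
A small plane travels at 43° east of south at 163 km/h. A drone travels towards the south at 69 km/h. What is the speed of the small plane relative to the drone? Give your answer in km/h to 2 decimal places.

Taking east as x and north as y: small plane velocity = (111.166, -119.211) km/h; drone velocity = (0.000, -69.000) km/h.
Velocity of small plane relative to drone = (111.166, -119.211) − (0.000, -69.000) = (111.166, -50.211) km/h.
Magnitude = |(111.166, -50.211)| = 121.979 km/h.

121.98 km/h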